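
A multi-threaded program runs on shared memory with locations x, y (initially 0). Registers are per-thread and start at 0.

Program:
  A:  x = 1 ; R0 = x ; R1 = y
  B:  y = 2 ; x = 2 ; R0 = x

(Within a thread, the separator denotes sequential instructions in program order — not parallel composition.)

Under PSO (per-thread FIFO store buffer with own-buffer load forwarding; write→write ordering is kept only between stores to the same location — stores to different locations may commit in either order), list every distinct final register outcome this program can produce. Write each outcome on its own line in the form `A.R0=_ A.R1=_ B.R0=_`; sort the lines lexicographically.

A.R0=1 A.R1=0 B.R0=1
A.R0=1 A.R1=0 B.R0=2
A.R0=1 A.R1=2 B.R0=1
A.R0=1 A.R1=2 B.R0=2
A.R0=2 A.R1=0 B.R0=2
A.R0=2 A.R1=2 B.R0=2

outcome vector order: (A.R0,A.R1,B.R0)
|PSO outcomes| = 6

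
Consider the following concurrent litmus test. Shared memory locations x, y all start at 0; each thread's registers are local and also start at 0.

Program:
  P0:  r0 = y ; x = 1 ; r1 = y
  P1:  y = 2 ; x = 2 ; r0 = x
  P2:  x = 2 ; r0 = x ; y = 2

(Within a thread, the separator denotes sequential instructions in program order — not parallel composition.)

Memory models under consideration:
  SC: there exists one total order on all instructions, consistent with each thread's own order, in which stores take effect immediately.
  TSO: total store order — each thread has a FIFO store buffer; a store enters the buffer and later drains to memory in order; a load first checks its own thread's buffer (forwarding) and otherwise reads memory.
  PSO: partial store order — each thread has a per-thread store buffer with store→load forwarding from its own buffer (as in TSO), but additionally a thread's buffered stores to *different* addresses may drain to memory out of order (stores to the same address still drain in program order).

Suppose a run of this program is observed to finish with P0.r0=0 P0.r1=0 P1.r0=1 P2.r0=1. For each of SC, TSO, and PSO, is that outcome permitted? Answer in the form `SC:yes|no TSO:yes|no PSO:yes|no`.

outcome vector order: (P0.r0,P0.r1,P1.r0,P2.r0)
[SC] allowed = {(0,0,2,1), (0,0,2,2), (0,2,1,1), (0,2,1,2), (0,2,2,1), (0,2,2,2), (2,2,1,1), (2,2,1,2), (2,2,2,1), (2,2,2,2)}
[TSO] allowed = {(0,0,1,1), (0,0,1,2), (0,0,2,1), (0,0,2,2), (0,2,1,1), (0,2,1,2), (0,2,2,1), (0,2,2,2), (2,2,1,1), (2,2,1,2), (2,2,2,1), (2,2,2,2)}
[PSO] allowed = {(0,0,1,1), (0,0,1,2), (0,0,2,1), (0,0,2,2), (0,2,1,1), (0,2,1,2), (0,2,2,1), (0,2,2,2), (2,2,1,1), (2,2,1,2), (2,2,2,1), (2,2,2,2)}
target (0,0,1,1) ∈ {TSO,PSO}

SC:no TSO:yes PSO:yes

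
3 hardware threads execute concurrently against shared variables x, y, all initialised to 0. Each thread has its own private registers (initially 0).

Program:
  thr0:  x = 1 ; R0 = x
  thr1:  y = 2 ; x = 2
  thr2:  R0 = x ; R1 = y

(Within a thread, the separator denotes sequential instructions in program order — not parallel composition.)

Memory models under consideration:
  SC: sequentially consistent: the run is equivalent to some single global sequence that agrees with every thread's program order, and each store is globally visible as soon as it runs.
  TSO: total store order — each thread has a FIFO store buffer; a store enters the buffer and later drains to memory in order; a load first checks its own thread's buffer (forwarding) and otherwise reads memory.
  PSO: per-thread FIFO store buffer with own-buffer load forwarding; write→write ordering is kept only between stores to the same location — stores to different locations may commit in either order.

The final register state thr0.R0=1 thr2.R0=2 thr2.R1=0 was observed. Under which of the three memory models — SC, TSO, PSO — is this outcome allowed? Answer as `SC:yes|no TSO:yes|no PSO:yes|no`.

SC:no TSO:no PSO:yes

outcome vector order: (thr0.R0,thr2.R0,thr2.R1)
SC (10): <1 0 0>, <1 0 2>, <1 1 0>, <1 1 2>, <1 2 2>, <2 0 0>, <2 0 2>, <2 1 0>, <2 1 2>, <2 2 2>
TSO (10): <1 0 0>, <1 0 2>, <1 1 0>, <1 1 2>, <1 2 2>, <2 0 0>, <2 0 2>, <2 1 0>, <2 1 2>, <2 2 2>
PSO (12): <1 0 0>, <1 0 2>, <1 1 0>, <1 1 2>, <1 2 0>, <1 2 2>, <2 0 0>, <2 0 2>, <2 1 0>, <2 1 2>, <2 2 0>, <2 2 2>
target <1 2 0> ∈ {PSO}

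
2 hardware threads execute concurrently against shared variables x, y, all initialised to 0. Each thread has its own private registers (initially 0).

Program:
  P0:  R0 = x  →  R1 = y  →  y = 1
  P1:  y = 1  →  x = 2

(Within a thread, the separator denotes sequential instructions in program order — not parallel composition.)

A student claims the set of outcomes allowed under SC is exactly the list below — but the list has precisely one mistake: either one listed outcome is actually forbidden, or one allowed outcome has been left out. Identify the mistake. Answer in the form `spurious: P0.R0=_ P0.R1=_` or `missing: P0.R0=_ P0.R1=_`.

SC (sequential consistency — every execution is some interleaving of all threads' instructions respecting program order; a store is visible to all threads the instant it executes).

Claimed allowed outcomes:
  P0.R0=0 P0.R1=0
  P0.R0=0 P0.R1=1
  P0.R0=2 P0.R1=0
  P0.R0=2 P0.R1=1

outcome vector order: (P0.R0,P0.R1)
[SC] allowed = {(0,0) (0,1) (2,1)}
claimed∖SC = {(2,0)}

spurious: P0.R0=2 P0.R1=0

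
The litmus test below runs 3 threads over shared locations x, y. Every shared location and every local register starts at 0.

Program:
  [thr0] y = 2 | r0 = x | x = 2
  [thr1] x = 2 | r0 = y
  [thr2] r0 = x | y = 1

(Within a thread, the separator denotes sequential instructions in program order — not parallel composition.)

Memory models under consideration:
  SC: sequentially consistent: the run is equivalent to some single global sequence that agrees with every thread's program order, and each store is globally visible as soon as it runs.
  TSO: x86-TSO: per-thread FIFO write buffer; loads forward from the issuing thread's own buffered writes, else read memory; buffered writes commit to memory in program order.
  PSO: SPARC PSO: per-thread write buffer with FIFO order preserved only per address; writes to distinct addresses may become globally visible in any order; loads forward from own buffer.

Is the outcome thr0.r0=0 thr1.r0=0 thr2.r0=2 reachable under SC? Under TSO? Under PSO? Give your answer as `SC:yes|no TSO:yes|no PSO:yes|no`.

outcome vector order: (thr0.r0,thr1.r0,thr2.r0)
SC (10): <0 1 0> <0 1 2> <0 2 0> <0 2 2> <2 0 0> <2 0 2> <2 1 0> <2 1 2> <2 2 0> <2 2 2>
TSO (12): <0 0 0> <0 0 2> <0 1 0> <0 1 2> <0 2 0> <0 2 2> <2 0 0> <2 0 2> <2 1 0> <2 1 2> <2 2 0> <2 2 2>
PSO (12): <0 0 0> <0 0 2> <0 1 0> <0 1 2> <0 2 0> <0 2 2> <2 0 0> <2 0 2> <2 1 0> <2 1 2> <2 2 0> <2 2 2>
target <0 0 2> ∈ {TSO,PSO}

SC:no TSO:yes PSO:yes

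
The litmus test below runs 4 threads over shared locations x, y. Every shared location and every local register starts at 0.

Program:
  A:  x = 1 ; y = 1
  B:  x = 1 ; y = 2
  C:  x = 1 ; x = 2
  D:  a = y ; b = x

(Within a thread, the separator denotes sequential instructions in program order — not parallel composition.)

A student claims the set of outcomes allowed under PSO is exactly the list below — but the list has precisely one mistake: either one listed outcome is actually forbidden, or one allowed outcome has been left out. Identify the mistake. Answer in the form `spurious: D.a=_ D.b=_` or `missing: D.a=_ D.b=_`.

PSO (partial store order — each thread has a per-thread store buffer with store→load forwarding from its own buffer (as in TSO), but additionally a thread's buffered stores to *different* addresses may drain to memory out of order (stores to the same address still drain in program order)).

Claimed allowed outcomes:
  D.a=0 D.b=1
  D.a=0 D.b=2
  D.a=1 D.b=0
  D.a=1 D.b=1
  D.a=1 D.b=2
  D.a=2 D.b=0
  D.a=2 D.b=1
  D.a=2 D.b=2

missing: D.a=0 D.b=0

outcome vector order: (D.a,D.b)
[PSO] allowed = {(0,0), (0,1), (0,2), (1,0), (1,1), (1,2), (2,0), (2,1), (2,2)}
PSO∖claimed = {(0,0)}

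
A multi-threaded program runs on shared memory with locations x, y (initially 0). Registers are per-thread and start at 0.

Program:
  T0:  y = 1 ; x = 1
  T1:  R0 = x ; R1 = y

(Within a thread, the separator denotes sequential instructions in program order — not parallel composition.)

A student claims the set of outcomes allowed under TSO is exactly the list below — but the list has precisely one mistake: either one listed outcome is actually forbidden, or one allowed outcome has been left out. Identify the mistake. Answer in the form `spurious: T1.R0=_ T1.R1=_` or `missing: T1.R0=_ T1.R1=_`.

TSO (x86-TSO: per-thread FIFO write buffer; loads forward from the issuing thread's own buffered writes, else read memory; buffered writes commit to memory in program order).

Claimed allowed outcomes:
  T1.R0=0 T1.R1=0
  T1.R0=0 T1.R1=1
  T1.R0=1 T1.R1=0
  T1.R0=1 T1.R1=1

spurious: T1.R0=1 T1.R1=0

outcome vector order: (T1.R0,T1.R1)
under TSO → (0,0), (0,1), (1,1)
claimed∖TSO = {(1,0)}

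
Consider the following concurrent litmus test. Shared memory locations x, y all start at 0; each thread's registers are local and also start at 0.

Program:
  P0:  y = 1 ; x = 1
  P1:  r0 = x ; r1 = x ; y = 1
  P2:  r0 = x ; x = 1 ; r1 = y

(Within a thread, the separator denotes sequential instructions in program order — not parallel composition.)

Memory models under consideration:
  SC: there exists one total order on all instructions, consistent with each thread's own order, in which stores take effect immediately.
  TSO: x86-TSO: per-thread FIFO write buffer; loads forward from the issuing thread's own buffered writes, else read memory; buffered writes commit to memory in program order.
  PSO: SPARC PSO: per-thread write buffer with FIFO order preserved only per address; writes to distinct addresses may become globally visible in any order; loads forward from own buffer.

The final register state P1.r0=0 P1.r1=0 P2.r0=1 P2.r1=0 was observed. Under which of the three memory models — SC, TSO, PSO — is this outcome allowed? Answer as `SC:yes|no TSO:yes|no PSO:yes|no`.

SC:no TSO:no PSO:yes

outcome vector order: (P1.r0,P1.r1,P2.r0,P2.r1)
SC (9): 0/0/0/0 0/0/0/1 0/0/1/1 0/1/0/0 0/1/0/1 0/1/1/1 1/1/0/0 1/1/0/1 1/1/1/1
TSO (9): 0/0/0/0 0/0/0/1 0/0/1/1 0/1/0/0 0/1/0/1 0/1/1/1 1/1/0/0 1/1/0/1 1/1/1/1
PSO (12): 0/0/0/0 0/0/0/1 0/0/1/0 0/0/1/1 0/1/0/0 0/1/0/1 0/1/1/0 0/1/1/1 1/1/0/0 1/1/0/1 1/1/1/0 1/1/1/1
target 0/0/1/0 ∈ {PSO}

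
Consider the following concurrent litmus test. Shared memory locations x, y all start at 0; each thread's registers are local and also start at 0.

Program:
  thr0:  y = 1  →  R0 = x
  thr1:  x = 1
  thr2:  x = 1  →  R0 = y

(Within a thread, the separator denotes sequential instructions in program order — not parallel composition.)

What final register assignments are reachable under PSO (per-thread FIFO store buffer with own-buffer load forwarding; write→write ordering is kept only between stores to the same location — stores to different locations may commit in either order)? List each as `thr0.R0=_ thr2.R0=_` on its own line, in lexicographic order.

thr0.R0=0 thr2.R0=0
thr0.R0=0 thr2.R0=1
thr0.R0=1 thr2.R0=0
thr0.R0=1 thr2.R0=1

outcome vector order: (thr0.R0,thr2.R0)
|PSO outcomes| = 4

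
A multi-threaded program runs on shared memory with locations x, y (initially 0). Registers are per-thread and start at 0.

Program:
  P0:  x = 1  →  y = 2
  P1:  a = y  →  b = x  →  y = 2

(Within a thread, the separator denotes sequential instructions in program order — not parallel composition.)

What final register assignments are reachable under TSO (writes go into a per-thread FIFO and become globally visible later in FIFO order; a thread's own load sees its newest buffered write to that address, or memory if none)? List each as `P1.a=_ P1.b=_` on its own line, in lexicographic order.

outcome vector order: (P1.a,P1.b)
|TSO outcomes| = 3

P1.a=0 P1.b=0
P1.a=0 P1.b=1
P1.a=2 P1.b=1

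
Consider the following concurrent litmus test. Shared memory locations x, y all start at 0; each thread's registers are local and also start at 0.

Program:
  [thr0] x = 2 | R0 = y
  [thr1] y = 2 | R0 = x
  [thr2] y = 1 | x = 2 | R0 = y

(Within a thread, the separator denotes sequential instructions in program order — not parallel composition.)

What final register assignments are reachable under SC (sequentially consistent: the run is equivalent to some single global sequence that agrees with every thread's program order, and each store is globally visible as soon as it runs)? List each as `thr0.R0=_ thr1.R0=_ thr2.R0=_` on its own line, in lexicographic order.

thr0.R0=0 thr1.R0=2 thr2.R0=1
thr0.R0=0 thr1.R0=2 thr2.R0=2
thr0.R0=1 thr1.R0=0 thr2.R0=1
thr0.R0=1 thr1.R0=2 thr2.R0=1
thr0.R0=1 thr1.R0=2 thr2.R0=2
thr0.R0=2 thr1.R0=0 thr2.R0=1
thr0.R0=2 thr1.R0=0 thr2.R0=2
thr0.R0=2 thr1.R0=2 thr2.R0=1
thr0.R0=2 thr1.R0=2 thr2.R0=2

outcome vector order: (thr0.R0,thr1.R0,thr2.R0)
|SC outcomes| = 9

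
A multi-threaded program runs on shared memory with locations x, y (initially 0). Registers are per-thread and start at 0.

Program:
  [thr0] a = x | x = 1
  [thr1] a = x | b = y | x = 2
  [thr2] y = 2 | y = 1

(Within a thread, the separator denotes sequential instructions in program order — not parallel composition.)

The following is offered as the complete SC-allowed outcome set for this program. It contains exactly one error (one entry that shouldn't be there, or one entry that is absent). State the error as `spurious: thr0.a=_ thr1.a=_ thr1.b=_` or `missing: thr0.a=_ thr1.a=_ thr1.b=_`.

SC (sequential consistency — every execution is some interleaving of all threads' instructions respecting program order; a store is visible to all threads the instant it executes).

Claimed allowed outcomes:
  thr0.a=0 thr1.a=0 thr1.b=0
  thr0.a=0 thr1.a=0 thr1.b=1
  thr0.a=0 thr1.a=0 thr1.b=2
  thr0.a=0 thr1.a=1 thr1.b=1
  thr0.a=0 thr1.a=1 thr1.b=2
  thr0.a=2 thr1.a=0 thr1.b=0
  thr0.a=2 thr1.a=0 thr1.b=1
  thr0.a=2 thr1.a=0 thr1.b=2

missing: thr0.a=0 thr1.a=1 thr1.b=0

outcome vector order: (thr0.a,thr1.a,thr1.b)
[SC] allowed = {<0 0 0> <0 0 1> <0 0 2> <0 1 0> <0 1 1> <0 1 2> <2 0 0> <2 0 1> <2 0 2>}
SC∖claimed = {<0 1 0>}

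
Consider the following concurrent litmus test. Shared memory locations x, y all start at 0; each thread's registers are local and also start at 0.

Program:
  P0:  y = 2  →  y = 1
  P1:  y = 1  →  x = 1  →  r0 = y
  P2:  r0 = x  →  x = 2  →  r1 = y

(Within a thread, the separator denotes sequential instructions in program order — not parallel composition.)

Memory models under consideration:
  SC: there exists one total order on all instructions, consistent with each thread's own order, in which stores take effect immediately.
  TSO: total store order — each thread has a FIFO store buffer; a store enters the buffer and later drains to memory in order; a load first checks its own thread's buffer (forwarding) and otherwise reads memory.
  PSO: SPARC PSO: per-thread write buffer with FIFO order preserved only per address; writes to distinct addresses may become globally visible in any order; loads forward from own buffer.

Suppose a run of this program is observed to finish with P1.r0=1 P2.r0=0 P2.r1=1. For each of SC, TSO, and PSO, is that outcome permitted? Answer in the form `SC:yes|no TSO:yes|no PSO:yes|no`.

SC:yes TSO:yes PSO:yes

outcome vector order: (P1.r0,P2.r0,P2.r1)
under SC → <1 0 0>; <1 0 1>; <1 0 2>; <1 1 1>; <1 1 2>; <2 0 0>; <2 0 1>; <2 0 2>; <2 1 1>; <2 1 2>
under TSO → <1 0 0>; <1 0 1>; <1 0 2>; <1 1 1>; <1 1 2>; <2 0 0>; <2 0 1>; <2 0 2>; <2 1 1>; <2 1 2>
under PSO → <1 0 0>; <1 0 1>; <1 0 2>; <1 1 0>; <1 1 1>; <1 1 2>; <2 0 0>; <2 0 1>; <2 0 2>; <2 1 0>; <2 1 1>; <2 1 2>
target <1 0 1> ∈ {SC,TSO,PSO}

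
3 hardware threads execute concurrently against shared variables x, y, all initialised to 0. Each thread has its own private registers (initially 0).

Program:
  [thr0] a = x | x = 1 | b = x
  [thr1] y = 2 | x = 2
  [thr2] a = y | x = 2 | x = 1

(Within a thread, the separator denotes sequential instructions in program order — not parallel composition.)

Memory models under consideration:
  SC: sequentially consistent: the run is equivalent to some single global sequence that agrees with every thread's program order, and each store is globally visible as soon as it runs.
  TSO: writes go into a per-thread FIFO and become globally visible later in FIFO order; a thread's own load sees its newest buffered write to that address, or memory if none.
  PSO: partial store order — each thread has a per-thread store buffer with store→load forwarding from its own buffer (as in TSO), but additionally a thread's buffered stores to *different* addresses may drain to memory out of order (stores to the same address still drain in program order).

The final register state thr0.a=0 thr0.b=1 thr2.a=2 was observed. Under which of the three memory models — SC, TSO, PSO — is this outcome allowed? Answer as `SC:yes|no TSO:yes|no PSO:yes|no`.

outcome vector order: (thr0.a,thr0.b,thr2.a)
[SC] allowed = {010, 012, 020, 022, 110, 112, 120, 122, 210, 212, 220, 222}
[TSO] allowed = {010, 012, 020, 022, 110, 112, 120, 122, 210, 212, 220, 222}
[PSO] allowed = {010, 012, 020, 022, 110, 112, 120, 122, 210, 212, 220, 222}
target 012 ∈ {SC,TSO,PSO}

SC:yes TSO:yes PSO:yes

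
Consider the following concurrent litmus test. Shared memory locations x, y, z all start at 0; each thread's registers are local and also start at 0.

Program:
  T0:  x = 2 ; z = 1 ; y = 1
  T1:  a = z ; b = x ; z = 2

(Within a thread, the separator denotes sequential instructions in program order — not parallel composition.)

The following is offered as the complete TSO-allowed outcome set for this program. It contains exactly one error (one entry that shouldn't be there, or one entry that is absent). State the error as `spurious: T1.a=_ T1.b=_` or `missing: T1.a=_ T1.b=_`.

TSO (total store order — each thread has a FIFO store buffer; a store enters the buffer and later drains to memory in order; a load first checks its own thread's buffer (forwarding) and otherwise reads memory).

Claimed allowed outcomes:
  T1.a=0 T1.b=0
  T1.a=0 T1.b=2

missing: T1.a=1 T1.b=2

outcome vector order: (T1.a,T1.b)
TSO: 3 outcomes — {<0 0> <0 2> <1 2>}
TSO∖claimed = {<1 2>}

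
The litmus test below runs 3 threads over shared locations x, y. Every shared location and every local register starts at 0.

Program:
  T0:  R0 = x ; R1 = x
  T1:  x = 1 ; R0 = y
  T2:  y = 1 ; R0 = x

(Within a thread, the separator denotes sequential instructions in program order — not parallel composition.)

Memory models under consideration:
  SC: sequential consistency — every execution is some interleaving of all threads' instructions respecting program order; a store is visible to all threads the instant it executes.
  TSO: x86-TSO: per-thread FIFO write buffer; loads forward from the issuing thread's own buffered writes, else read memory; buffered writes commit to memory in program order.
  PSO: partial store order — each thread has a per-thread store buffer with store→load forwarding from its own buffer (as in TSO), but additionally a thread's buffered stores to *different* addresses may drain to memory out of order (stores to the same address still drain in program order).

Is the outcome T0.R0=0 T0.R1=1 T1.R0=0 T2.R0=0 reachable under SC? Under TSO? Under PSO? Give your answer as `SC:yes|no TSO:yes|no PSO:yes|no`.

SC:no TSO:yes PSO:yes

outcome vector order: (T0.R0,T0.R1,T1.R0,T2.R0)
SC (9): <0 0 0 1> <0 0 1 0> <0 0 1 1> <0 1 0 1> <0 1 1 0> <0 1 1 1> <1 1 0 1> <1 1 1 0> <1 1 1 1>
TSO (12): <0 0 0 0> <0 0 0 1> <0 0 1 0> <0 0 1 1> <0 1 0 0> <0 1 0 1> <0 1 1 0> <0 1 1 1> <1 1 0 0> <1 1 0 1> <1 1 1 0> <1 1 1 1>
PSO (12): <0 0 0 0> <0 0 0 1> <0 0 1 0> <0 0 1 1> <0 1 0 0> <0 1 0 1> <0 1 1 0> <0 1 1 1> <1 1 0 0> <1 1 0 1> <1 1 1 0> <1 1 1 1>
target <0 1 0 0> ∈ {TSO,PSO}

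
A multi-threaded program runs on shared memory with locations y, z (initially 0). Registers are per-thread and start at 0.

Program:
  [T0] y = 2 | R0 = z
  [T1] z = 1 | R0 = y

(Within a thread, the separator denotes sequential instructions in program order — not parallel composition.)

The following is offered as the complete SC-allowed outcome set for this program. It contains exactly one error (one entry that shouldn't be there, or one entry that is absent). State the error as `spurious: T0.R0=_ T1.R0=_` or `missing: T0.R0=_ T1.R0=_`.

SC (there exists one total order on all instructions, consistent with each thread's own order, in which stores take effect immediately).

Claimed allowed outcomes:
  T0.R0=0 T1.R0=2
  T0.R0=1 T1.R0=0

outcome vector order: (T0.R0,T1.R0)
under SC → <0 2>; <1 0>; <1 2>
SC∖claimed = {<1 2>}

missing: T0.R0=1 T1.R0=2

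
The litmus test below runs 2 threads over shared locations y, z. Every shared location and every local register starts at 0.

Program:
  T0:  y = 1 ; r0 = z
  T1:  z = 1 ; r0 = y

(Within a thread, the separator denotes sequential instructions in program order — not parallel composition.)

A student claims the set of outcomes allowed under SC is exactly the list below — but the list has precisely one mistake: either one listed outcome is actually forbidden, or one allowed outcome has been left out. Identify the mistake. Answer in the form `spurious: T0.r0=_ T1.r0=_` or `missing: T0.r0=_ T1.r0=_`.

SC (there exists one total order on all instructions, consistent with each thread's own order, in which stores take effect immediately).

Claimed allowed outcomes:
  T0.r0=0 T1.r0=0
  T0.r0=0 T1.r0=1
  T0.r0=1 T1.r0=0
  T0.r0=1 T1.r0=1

spurious: T0.r0=0 T1.r0=0

outcome vector order: (T0.r0,T1.r0)
under SC → (0,1), (1,0), (1,1)
claimed∖SC = {(0,0)}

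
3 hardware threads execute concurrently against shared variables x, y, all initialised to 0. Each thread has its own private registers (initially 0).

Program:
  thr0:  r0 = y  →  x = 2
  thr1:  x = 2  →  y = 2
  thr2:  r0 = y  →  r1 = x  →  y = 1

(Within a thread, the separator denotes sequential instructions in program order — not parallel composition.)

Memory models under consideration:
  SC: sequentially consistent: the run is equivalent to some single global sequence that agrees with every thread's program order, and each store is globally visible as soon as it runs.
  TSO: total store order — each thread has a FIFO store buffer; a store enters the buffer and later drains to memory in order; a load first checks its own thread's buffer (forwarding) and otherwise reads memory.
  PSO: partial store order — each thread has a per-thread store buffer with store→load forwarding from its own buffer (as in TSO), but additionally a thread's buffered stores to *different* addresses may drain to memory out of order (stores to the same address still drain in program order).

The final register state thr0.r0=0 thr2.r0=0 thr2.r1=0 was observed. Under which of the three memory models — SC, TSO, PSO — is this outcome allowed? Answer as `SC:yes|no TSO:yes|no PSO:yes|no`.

outcome vector order: (thr0.r0,thr2.r0,thr2.r1)
SC (9): 000; 002; 022; 100; 102; 122; 200; 202; 222
TSO (9): 000; 002; 022; 100; 102; 122; 200; 202; 222
PSO (12): 000; 002; 020; 022; 100; 102; 120; 122; 200; 202; 220; 222
target 000 ∈ {SC,TSO,PSO}

SC:yes TSO:yes PSO:yes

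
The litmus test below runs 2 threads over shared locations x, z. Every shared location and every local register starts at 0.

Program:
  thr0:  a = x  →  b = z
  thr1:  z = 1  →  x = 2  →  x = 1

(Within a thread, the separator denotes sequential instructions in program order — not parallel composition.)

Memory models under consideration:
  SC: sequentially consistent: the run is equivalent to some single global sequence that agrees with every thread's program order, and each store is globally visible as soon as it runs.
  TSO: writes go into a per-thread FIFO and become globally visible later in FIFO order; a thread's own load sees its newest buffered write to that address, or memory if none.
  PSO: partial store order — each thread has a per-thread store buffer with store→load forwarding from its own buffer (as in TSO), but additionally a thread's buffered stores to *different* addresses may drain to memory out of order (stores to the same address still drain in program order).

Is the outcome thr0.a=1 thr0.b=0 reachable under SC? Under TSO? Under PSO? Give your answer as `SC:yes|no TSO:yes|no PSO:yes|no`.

outcome vector order: (thr0.a,thr0.b)
under SC → (0,0), (0,1), (1,1), (2,1)
under TSO → (0,0), (0,1), (1,1), (2,1)
under PSO → (0,0), (0,1), (1,0), (1,1), (2,0), (2,1)
target (1,0) ∈ {PSO}

SC:no TSO:no PSO:yes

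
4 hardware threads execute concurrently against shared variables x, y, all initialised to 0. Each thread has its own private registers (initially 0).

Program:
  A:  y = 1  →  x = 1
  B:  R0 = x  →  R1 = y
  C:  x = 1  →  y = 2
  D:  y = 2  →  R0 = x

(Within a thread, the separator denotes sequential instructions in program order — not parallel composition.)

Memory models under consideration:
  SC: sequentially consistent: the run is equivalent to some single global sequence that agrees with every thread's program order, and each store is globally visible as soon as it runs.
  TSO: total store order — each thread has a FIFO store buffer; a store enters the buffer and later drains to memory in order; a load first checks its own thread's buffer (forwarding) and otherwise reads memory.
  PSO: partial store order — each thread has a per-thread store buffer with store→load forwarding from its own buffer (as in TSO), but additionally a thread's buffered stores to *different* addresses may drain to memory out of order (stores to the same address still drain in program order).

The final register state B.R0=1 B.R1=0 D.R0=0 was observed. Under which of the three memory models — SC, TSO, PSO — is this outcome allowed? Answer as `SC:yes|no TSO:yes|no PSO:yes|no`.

outcome vector order: (B.R0,B.R1,D.R0)
under SC → 000 001 010 011 020 021 101 110 111 120 121
under TSO → 000 001 010 011 020 021 100 101 110 111 120 121
under PSO → 000 001 010 011 020 021 100 101 110 111 120 121
target 100 ∈ {TSO,PSO}

SC:no TSO:yes PSO:yes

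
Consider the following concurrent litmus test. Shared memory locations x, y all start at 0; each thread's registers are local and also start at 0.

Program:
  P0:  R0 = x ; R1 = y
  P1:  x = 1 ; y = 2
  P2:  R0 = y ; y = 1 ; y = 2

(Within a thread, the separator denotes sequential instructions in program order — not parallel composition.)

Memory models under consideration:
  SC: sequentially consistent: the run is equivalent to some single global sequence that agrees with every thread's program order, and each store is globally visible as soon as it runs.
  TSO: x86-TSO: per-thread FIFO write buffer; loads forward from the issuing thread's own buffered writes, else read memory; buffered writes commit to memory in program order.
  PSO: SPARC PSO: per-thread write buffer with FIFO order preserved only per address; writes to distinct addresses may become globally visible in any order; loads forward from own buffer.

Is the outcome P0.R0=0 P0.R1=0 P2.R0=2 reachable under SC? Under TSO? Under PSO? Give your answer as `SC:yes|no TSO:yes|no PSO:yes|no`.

SC:yes TSO:yes PSO:yes

outcome vector order: (P0.R0,P0.R1,P2.R0)
SC (12): (0,0,0); (0,0,2); (0,1,0); (0,1,2); (0,2,0); (0,2,2); (1,0,0); (1,0,2); (1,1,0); (1,1,2); (1,2,0); (1,2,2)
TSO (12): (0,0,0); (0,0,2); (0,1,0); (0,1,2); (0,2,0); (0,2,2); (1,0,0); (1,0,2); (1,1,0); (1,1,2); (1,2,0); (1,2,2)
PSO (12): (0,0,0); (0,0,2); (0,1,0); (0,1,2); (0,2,0); (0,2,2); (1,0,0); (1,0,2); (1,1,0); (1,1,2); (1,2,0); (1,2,2)
target (0,0,2) ∈ {SC,TSO,PSO}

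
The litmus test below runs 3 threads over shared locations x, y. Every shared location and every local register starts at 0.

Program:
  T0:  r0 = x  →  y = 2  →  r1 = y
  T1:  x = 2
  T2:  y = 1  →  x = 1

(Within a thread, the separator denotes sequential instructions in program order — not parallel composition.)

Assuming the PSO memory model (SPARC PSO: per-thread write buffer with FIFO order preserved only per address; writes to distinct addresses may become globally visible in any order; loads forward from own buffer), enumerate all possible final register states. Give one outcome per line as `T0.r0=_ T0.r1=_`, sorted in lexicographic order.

T0.r0=0 T0.r1=1
T0.r0=0 T0.r1=2
T0.r0=1 T0.r1=1
T0.r0=1 T0.r1=2
T0.r0=2 T0.r1=1
T0.r0=2 T0.r1=2

outcome vector order: (T0.r0,T0.r1)
|PSO outcomes| = 6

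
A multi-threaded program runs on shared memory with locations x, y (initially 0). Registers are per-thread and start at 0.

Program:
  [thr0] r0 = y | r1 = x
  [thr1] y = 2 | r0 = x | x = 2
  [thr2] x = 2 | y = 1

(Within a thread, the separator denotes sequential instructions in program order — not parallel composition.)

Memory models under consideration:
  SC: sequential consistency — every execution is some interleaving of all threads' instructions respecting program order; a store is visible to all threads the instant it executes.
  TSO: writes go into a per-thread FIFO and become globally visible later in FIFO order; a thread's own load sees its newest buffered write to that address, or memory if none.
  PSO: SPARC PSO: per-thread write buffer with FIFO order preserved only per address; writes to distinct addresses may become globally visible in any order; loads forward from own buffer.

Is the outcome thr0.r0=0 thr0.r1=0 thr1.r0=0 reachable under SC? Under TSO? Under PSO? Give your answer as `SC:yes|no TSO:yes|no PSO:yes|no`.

outcome vector order: (thr0.r0,thr0.r1,thr1.r0)
SC: 10 outcomes — {0/0/0 0/0/2 0/2/0 0/2/2 1/2/0 1/2/2 2/0/0 2/0/2 2/2/0 2/2/2}
TSO: 10 outcomes — {0/0/0 0/0/2 0/2/0 0/2/2 1/2/0 1/2/2 2/0/0 2/0/2 2/2/0 2/2/2}
PSO: 12 outcomes — {0/0/0 0/0/2 0/2/0 0/2/2 1/0/0 1/0/2 1/2/0 1/2/2 2/0/0 2/0/2 2/2/0 2/2/2}
target 0/0/0 ∈ {SC,TSO,PSO}

SC:yes TSO:yes PSO:yes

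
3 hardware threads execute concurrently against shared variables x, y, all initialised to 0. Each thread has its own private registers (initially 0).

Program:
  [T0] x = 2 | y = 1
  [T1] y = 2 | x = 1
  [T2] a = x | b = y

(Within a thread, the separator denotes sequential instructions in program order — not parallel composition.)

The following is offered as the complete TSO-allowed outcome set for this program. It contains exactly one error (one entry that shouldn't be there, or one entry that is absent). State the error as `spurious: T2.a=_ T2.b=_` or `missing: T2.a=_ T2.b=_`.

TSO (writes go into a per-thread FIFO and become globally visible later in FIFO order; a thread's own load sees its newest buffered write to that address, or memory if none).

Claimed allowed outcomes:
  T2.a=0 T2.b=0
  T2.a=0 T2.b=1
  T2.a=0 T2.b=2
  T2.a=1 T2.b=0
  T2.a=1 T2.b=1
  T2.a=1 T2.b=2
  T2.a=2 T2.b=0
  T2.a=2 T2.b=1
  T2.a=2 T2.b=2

outcome vector order: (T2.a,T2.b)
TSO: 8 outcomes — {0/0; 0/1; 0/2; 1/1; 1/2; 2/0; 2/1; 2/2}
claimed∖TSO = {1/0}

spurious: T2.a=1 T2.b=0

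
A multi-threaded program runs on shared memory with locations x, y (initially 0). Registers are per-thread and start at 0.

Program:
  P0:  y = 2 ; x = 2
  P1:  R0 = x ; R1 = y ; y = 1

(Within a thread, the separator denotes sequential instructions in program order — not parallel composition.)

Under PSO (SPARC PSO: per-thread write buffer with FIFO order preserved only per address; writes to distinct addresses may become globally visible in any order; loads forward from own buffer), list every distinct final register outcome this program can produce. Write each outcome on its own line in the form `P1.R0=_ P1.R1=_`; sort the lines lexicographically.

P1.R0=0 P1.R1=0
P1.R0=0 P1.R1=2
P1.R0=2 P1.R1=0
P1.R0=2 P1.R1=2

outcome vector order: (P1.R0,P1.R1)
|PSO outcomes| = 4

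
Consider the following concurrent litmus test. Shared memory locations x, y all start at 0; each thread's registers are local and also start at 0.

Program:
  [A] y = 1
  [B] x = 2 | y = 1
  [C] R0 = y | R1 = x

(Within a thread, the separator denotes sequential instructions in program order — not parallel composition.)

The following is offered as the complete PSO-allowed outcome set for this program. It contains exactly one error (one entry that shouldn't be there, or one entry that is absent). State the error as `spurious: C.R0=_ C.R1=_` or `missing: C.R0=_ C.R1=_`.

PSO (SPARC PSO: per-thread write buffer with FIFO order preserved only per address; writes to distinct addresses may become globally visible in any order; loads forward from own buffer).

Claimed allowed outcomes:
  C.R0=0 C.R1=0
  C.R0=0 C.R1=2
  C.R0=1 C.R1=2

outcome vector order: (C.R0,C.R1)
PSO: 4 outcomes — {00; 02; 10; 12}
PSO∖claimed = {10}

missing: C.R0=1 C.R1=0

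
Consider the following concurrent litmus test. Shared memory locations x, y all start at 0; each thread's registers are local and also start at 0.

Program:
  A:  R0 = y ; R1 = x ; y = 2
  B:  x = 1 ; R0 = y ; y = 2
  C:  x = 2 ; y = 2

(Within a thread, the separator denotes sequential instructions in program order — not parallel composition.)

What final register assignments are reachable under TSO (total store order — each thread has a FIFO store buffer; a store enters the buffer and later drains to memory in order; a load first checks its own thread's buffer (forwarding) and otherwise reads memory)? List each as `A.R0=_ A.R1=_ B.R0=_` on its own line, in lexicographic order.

outcome vector order: (A.R0,A.R1,B.R0)
|TSO outcomes| = 10

A.R0=0 A.R1=0 B.R0=0
A.R0=0 A.R1=0 B.R0=2
A.R0=0 A.R1=1 B.R0=0
A.R0=0 A.R1=1 B.R0=2
A.R0=0 A.R1=2 B.R0=0
A.R0=0 A.R1=2 B.R0=2
A.R0=2 A.R1=1 B.R0=0
A.R0=2 A.R1=1 B.R0=2
A.R0=2 A.R1=2 B.R0=0
A.R0=2 A.R1=2 B.R0=2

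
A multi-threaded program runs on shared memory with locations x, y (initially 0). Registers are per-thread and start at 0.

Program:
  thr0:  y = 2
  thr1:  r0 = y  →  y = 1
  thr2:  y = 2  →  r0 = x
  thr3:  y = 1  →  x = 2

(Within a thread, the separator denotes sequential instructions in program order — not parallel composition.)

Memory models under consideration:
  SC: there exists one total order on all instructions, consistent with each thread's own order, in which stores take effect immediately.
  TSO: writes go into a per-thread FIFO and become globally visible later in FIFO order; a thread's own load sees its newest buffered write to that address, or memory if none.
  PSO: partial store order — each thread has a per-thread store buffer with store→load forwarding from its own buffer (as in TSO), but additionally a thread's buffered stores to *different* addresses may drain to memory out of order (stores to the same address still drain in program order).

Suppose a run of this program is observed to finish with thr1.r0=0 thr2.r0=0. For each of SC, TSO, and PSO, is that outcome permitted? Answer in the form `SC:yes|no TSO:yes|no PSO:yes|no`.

outcome vector order: (thr1.r0,thr2.r0)
SC (6): 00, 02, 10, 12, 20, 22
TSO (6): 00, 02, 10, 12, 20, 22
PSO (6): 00, 02, 10, 12, 20, 22
target 00 ∈ {SC,TSO,PSO}

SC:yes TSO:yes PSO:yes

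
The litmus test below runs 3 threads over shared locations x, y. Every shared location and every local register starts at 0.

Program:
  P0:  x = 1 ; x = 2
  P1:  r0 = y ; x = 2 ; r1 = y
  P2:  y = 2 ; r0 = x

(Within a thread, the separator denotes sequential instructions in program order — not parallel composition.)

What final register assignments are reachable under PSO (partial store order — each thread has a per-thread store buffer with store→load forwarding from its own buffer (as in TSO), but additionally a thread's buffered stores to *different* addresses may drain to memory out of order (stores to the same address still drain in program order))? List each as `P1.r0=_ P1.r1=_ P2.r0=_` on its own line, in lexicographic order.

outcome vector order: (P1.r0,P1.r1,P2.r0)
|PSO outcomes| = 9

P1.r0=0 P1.r1=0 P2.r0=0
P1.r0=0 P1.r1=0 P2.r0=1
P1.r0=0 P1.r1=0 P2.r0=2
P1.r0=0 P1.r1=2 P2.r0=0
P1.r0=0 P1.r1=2 P2.r0=1
P1.r0=0 P1.r1=2 P2.r0=2
P1.r0=2 P1.r1=2 P2.r0=0
P1.r0=2 P1.r1=2 P2.r0=1
P1.r0=2 P1.r1=2 P2.r0=2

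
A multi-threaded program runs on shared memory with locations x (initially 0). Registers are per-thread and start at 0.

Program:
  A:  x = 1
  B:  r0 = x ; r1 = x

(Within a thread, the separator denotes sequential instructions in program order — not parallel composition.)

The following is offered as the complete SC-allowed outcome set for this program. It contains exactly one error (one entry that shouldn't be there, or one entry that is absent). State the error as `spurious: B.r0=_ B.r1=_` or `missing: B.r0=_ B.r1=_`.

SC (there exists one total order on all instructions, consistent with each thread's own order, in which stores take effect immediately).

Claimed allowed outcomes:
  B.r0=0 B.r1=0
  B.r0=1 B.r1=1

missing: B.r0=0 B.r1=1

outcome vector order: (B.r0,B.r1)
under SC → 0/0, 0/1, 1/1
SC∖claimed = {0/1}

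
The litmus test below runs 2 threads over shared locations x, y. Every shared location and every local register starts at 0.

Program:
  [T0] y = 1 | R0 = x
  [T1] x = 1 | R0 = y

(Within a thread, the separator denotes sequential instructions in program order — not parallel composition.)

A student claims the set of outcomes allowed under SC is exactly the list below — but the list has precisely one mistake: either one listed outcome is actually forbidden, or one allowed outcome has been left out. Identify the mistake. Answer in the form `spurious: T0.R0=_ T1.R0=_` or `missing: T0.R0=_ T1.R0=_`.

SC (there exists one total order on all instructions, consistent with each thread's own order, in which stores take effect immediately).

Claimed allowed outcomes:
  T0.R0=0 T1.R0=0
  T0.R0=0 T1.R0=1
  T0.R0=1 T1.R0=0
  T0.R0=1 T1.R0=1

outcome vector order: (T0.R0,T1.R0)
[SC] allowed = {(0,1) (1,0) (1,1)}
claimed∖SC = {(0,0)}

spurious: T0.R0=0 T1.R0=0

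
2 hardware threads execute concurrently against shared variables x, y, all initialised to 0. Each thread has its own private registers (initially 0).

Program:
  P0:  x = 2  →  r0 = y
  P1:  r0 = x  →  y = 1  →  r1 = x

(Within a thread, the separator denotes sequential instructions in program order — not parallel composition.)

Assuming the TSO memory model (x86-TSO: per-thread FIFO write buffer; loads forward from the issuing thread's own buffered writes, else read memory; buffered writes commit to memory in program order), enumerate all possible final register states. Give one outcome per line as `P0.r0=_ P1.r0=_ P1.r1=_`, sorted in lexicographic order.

P0.r0=0 P1.r0=0 P1.r1=0
P0.r0=0 P1.r0=0 P1.r1=2
P0.r0=0 P1.r0=2 P1.r1=2
P0.r0=1 P1.r0=0 P1.r1=0
P0.r0=1 P1.r0=0 P1.r1=2
P0.r0=1 P1.r0=2 P1.r1=2

outcome vector order: (P0.r0,P1.r0,P1.r1)
|TSO outcomes| = 6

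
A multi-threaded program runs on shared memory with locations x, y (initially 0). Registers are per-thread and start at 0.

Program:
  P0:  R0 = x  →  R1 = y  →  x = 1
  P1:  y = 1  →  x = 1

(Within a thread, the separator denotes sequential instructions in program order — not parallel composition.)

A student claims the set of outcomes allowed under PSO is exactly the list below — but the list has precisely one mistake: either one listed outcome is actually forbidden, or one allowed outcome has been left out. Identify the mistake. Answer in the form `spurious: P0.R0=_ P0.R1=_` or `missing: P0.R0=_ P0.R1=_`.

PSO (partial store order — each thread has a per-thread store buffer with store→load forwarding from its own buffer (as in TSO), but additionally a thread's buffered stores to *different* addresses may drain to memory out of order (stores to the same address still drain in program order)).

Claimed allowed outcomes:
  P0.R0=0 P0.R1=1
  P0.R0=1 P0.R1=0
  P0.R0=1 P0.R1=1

missing: P0.R0=0 P0.R1=0

outcome vector order: (P0.R0,P0.R1)
under PSO → (0,0); (0,1); (1,0); (1,1)
PSO∖claimed = {(0,0)}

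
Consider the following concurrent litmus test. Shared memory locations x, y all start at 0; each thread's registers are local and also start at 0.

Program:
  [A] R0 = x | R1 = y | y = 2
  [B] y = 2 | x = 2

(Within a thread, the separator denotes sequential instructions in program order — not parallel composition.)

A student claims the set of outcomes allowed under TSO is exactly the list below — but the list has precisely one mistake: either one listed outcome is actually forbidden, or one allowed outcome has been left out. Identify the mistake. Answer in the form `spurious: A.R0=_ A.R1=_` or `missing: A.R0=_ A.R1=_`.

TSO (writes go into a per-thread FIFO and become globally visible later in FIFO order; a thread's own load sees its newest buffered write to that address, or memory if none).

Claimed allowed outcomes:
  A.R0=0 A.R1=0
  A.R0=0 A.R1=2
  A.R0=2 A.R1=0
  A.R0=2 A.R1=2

spurious: A.R0=2 A.R1=0

outcome vector order: (A.R0,A.R1)
[TSO] allowed = {0/0 0/2 2/2}
claimed∖TSO = {2/0}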